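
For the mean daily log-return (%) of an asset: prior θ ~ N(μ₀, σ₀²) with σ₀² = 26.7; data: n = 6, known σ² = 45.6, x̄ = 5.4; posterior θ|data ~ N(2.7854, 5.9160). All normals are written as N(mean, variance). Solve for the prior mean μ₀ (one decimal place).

The posterior mean is a precision-weighted average: μ_n = (τ₀μ₀ + τ_data·x̄)/(τ₀+τ_data), with τ₀=1/σ₀² and τ_data=n/σ².
Here τ₀ = 1/26.7 = 0.037453 and τ_data = 6/45.6 = 0.131579, so τ_n = 0.169032.
Rearranging for μ₀: μ₀ = (μ_n·τ_n − τ_data·x̄)/τ₀ = (2.7854·0.169032 − 0.131579·5.4) / 0.037453 = -0.239705/0.037453 ≈ -6.4.

μ₀ = -6.4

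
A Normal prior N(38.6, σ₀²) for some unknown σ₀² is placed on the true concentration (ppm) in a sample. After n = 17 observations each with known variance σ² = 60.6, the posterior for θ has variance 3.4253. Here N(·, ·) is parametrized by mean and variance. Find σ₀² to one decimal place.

σ₀² = 87.6

For the Normal–Normal model with known σ², precisions add: τ_n = τ₀ + n/σ².
So 1/σ₀² = 1/3.4253 − 17/60.6 = 0.291945 − 0.280528 = 0.011417.
Hence σ₀² = 1/0.011417 ≈ 87.6.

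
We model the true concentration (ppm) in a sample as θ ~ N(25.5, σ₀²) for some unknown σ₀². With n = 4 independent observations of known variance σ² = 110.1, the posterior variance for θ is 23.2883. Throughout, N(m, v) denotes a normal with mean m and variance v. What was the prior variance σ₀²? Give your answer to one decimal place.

For the Normal–Normal model with known σ², precisions add: τ_n = τ₀ + n/σ².
So 1/σ₀² = 1/23.2883 − 4/110.1 = 0.042940 − 0.036331 = 0.006609.
Hence σ₀² = 1/0.006609 ≈ 151.3.

σ₀² = 151.3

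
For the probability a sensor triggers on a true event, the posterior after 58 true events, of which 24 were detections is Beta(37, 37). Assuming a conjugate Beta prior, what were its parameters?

Beta(13, 3)

Under Beta–binomial conjugacy the posterior parameters are (a+s, b+f).
So a = 37 − 24 = 13 and b = 37 − 34 = 3.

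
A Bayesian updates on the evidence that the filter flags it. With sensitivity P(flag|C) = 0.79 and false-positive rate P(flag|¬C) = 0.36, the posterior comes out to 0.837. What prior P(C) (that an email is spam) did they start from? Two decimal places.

P(C) = 0.70

Bayes' rule in odds form gives O(C|E) = O(C)·[P(E|C)/P(E|¬C)], hence O(C) = O(C|E)/LR.
Posterior odds = 0.837/(1−0.837) = 5.1350. LR = 0.79/0.36 = 2.1944.
Prior odds = 5.1350/2.1944 = 2.3400, so P(C) = 2.3400/(1+2.3400) ≈ 0.70.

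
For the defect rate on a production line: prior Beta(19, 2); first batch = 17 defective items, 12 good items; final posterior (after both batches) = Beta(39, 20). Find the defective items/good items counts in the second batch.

Sequential conjugate updates are equivalent to a single update on the pooled data, so total successes = posterior α − prior α and total failures = posterior β − prior β.
Total across both batches: 39−19=20 defective items, 20−2=18 good items.
Subtract the first batch: 20−17=3 defective items and 18−12=6 good items.

3 defective items and 6 good items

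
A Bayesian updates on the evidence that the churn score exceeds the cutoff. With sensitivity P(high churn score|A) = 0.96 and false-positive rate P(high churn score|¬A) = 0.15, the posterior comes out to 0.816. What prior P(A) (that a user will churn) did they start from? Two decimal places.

Bayes' rule in odds form gives O(A|E) = O(A)·[P(E|A)/P(E|¬A)], hence O(A) = O(A|E)/LR.
Posterior odds = 0.816/(1−0.816) = 4.4348. LR = 0.96/0.15 = 6.4000.
Prior odds = 4.4348/6.4000 = 0.6929, so P(A) = 0.6929/(1+0.6929) ≈ 0.41.

P(A) = 0.41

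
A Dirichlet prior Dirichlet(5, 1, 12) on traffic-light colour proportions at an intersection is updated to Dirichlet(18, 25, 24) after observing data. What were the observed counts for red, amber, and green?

For a Dirichlet(α) prior with multinomial counts c, the posterior is Dirichlet(α + c) componentwise.
Counts are posterior − prior componentwise: 18−5=13, 25−1=24, 24−12=12.

counts (13, 24, 12)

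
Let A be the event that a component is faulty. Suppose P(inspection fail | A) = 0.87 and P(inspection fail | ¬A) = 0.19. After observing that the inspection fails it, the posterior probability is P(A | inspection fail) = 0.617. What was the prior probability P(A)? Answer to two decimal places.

In odds form, posterior odds = prior odds × likelihood ratio, so prior odds = posterior odds ÷ LR.
Posterior odds = 0.617/(1−0.617) = 1.6110. LR = 0.87/0.19 = 4.5789.
Prior odds = 1.6110/4.5789 = 0.3518, so P(A) = 0.3518/(1+0.3518) ≈ 0.26.

P(A) = 0.26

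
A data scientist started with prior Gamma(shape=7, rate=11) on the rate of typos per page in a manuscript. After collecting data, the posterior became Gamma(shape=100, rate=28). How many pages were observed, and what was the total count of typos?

A Gamma(α, β) prior (rate parametrization) on a Poisson rate with n observations summing to S gives posterior Gamma(α+S, β+n).
Matching: Σxᵢ = 100 − 7 = 93 and n = 28 − 11 = 17.

n = 17 pages with total 93 typos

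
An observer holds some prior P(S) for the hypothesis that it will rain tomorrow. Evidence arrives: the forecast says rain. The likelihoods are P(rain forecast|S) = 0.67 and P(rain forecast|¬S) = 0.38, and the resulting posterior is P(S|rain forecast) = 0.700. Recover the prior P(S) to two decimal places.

Bayes' rule in odds form gives O(S|E) = O(S)·[P(E|S)/P(E|¬S)], hence O(S) = O(S|E)/LR.
Posterior odds = 0.700/(1−0.700) = 2.3333. LR = 0.67/0.38 = 1.7632.
Prior odds = 2.3333/1.7632 = 1.3233, so P(S) = 1.3233/(1+1.3233) ≈ 0.57.

P(S) = 0.57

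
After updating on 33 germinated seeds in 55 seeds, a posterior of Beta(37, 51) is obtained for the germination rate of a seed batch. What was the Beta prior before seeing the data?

Under Beta–binomial conjugacy the posterior parameters are (α+s, β+f).
Subtract the data counts: 37−33=4, 51−22=29.

Beta(4, 29)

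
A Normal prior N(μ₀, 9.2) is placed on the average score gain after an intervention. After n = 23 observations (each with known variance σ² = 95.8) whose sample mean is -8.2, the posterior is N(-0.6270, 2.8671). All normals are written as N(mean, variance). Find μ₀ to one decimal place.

μ₀ = 16.1

The posterior mean is a precision-weighted average: μ_n = (τ₀μ₀ + τ_data·x̄)/(τ₀+τ_data), with τ₀=1/σ₀² and τ_data=n/σ².
Here τ₀ = 1/9.2 = 0.108696 and τ_data = 23/95.8 = 0.240084, so τ_n = 0.348780.
Rearranging for μ₀: μ₀ = (μ_n·τ_n − τ_data·x̄)/τ₀ = (-0.6270·0.348780 − 0.240084·-8.2) / 0.108696 = 1.750004/0.108696 ≈ 16.1.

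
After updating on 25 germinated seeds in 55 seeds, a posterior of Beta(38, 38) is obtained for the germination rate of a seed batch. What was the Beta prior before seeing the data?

Under Beta–binomial conjugacy the posterior parameters are (a+s, b+f).
Subtract the data counts: 38−25=13, 38−30=8.

Beta(13, 8)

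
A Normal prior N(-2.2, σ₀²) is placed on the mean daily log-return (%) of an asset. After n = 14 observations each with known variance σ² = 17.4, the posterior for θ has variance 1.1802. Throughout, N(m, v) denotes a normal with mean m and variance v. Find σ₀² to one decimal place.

For the Normal–Normal model with known σ², precisions add: τ_n = τ₀ + n/σ².
So 1/σ₀² = 1/1.1802 − 14/17.4 = 0.847314 − 0.804598 = 0.042716.
Hence σ₀² = 1/0.042716 ≈ 23.4.

σ₀² = 23.4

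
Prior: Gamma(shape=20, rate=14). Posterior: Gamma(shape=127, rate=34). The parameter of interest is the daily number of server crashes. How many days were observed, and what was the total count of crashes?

n = 20 days with total 107 crashes

A Gamma(α, β) prior (rate parametrization) on a Poisson rate with n observations summing to S gives posterior Gamma(α+S, β+n).
Matching: Σxᵢ = 127 − 20 = 107 and n = 34 − 14 = 20.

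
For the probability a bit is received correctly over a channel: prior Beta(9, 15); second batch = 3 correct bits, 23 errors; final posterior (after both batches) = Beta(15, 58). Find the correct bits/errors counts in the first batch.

3 correct bits and 20 errors

Sequential conjugate updates are equivalent to a single update on the pooled data, so total successes = posterior α − prior α and total failures = posterior β − prior β.
Total across both batches: 15−9=6 correct bits, 58−15=43 errors.
Subtract the second batch: 6−3=3 correct bits and 43−23=20 errors.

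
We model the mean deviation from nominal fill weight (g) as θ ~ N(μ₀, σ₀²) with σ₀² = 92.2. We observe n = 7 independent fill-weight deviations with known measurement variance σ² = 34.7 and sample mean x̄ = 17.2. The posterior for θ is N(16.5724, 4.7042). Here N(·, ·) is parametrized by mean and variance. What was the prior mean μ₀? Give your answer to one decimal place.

μ₀ = 4.9

With known observation variance, the Normal–Normal posterior has precision τ_n = τ₀ + n/σ² and mean μ_n = (τ₀μ₀ + (n/σ²)x̄)/τ_n.
Here τ₀ = 1/92.2 = 0.010846 and τ_data = 7/34.7 = 0.201729, so τ_n = 0.212575.
Rearranging for μ₀: μ₀ = (μ_n·τ_n − τ_data·x̄)/τ₀ = (16.5724·0.212575 − 0.201729·17.2) / 0.010846 = 0.053139/0.010846 ≈ 4.9.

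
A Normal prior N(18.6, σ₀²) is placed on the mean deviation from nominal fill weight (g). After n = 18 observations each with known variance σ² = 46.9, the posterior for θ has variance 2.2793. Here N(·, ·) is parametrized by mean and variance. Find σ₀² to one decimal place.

σ₀² = 18.2

Posterior precision equals prior precision plus data precision: 1/σ_n² = 1/σ₀² + n/σ².
So 1/σ₀² = 1/2.2793 − 18/46.9 = 0.438731 − 0.383795 = 0.054936.
Hence σ₀² = 1/0.054936 ≈ 18.2.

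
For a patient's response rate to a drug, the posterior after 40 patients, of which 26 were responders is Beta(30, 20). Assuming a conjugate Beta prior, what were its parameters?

Beta(4, 6)

A Beta(α, β) prior with s successes and f failures in binomial data gives a Beta(α+s, β+f) posterior.
Subtract the data counts: 30−26=4, 20−14=6.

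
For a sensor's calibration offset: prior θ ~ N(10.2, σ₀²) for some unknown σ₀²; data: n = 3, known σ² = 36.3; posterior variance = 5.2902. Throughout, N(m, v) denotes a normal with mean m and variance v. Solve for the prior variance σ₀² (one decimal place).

For the Normal–Normal model with known σ², precisions add: τ_n = τ₀ + n/σ².
So 1/σ₀² = 1/5.2902 − 3/36.3 = 0.189029 − 0.082645 = 0.106384.
Hence σ₀² = 1/0.106384 ≈ 9.4.

σ₀² = 9.4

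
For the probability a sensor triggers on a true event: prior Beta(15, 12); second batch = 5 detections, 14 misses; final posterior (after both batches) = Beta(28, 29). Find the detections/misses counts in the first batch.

Because Beta–binomial updating is additive in the counts, the combined data contributed (α_post−α_prior, β_post−β_prior) successes and failures.
Total across both batches: 28−15=13 detections, 29−12=17 misses.
Subtract the second batch: 13−5=8 detections and 17−14=3 misses.

8 detections and 3 misses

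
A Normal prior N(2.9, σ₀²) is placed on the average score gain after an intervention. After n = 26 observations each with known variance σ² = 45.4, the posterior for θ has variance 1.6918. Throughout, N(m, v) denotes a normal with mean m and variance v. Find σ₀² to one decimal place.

σ₀² = 54.4

Posterior precision equals prior precision plus data precision: 1/σ_n² = 1/σ₀² + n/σ².
So 1/σ₀² = 1/1.6918 − 26/45.4 = 0.591086 − 0.572687 = 0.018399.
Hence σ₀² = 1/0.018399 ≈ 54.4.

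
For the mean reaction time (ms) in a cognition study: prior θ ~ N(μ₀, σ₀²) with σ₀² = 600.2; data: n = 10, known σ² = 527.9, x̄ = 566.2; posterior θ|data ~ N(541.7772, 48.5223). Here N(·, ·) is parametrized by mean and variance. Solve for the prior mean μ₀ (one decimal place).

The posterior mean is a precision-weighted average: μ_n = (τ₀μ₀ + τ_data·x̄)/(τ₀+τ_data), with τ₀=1/σ₀² and τ_data=n/σ².
Here τ₀ = 1/600.2 = 0.001666 and τ_data = 10/527.9 = 0.018943, so τ_n = 0.020609.
Rearranging for μ₀: μ₀ = (μ_n·τ_n − τ_data·x̄)/τ₀ = (541.7772·0.020609 − 0.018943·566.2) / 0.001666 = 0.439960/0.001666 ≈ 264.1.

μ₀ = 264.1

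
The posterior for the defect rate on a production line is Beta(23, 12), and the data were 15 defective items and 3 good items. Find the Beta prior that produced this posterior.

Under Beta–binomial conjugacy the posterior parameters are (α+s, β+f).
So α = 23 − 15 = 8 and β = 12 − 3 = 9.

Beta(8, 9)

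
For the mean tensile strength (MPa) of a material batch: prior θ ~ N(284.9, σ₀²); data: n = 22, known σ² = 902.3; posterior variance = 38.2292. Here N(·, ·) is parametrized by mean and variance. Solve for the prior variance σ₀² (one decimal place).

For the Normal–Normal model with known σ², precisions add: τ_n = τ₀ + n/σ².
So 1/σ₀² = 1/38.2292 − 22/902.3 = 0.026158 − 0.024382 = 0.001776.
Hence σ₀² = 1/0.001776 ≈ 563.1.

σ₀² = 563.1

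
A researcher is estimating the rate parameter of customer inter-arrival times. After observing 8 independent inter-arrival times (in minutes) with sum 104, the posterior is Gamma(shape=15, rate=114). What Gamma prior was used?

Gamma(shape=7, rate=10)

For an exponential likelihood with a Gamma(α, β) prior on the rate, n observations with total T give posterior Gamma(α+n, β+T).
So α = 15 − 8 = 7 and β = 114 − 104 = 10.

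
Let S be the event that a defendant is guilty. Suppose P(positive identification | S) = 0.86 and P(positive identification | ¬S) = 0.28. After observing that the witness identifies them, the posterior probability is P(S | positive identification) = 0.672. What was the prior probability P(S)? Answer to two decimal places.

Bayes' rule in odds form gives O(S|E) = O(S)·[P(E|S)/P(E|¬S)], hence O(S) = O(S|E)/LR.
Posterior odds = 0.672/(1−0.672) = 2.0488. LR = 0.86/0.28 = 3.0714.
Prior odds = 2.0488/3.0714 = 0.6671, so P(S) = 0.6671/(1+0.6671) ≈ 0.40.

P(S) = 0.40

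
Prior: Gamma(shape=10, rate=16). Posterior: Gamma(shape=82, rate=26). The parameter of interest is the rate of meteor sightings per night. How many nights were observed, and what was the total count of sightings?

Gamma–Poisson conjugacy: posterior shape = α + Σxᵢ, posterior rate = β + n.
Matching: Σxᵢ = 82 − 10 = 72 and n = 26 − 16 = 10.

n = 10 nights with total 72 sightings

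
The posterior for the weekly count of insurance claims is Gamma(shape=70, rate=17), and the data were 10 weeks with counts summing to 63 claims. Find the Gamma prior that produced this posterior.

A Gamma(α, β) prior (rate parametrization) on a Poisson rate with n observations summing to S gives posterior Gamma(α+S, β+n).
So α = 70 − 63 = 7 and β = 17 − 10 = 7.

Gamma(shape=7, rate=7)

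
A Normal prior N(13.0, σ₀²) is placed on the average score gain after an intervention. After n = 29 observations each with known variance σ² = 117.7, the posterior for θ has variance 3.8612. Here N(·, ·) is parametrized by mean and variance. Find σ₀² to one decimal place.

Posterior precision equals prior precision plus data precision: 1/σ_n² = 1/σ₀² + n/σ².
So 1/σ₀² = 1/3.8612 − 29/117.7 = 0.258987 − 0.246389 = 0.012598.
Hence σ₀² = 1/0.012598 ≈ 79.4.

σ₀² = 79.4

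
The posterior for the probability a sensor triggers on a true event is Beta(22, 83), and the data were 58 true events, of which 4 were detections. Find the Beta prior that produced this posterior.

Under Beta–binomial conjugacy the posterior parameters are (α+s, β+f).
Subtract the data counts: 22−4=18, 83−54=29.

Beta(18, 29)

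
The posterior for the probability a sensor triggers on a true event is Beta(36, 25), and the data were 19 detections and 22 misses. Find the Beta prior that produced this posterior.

Beta is conjugate to the binomial likelihood: posterior = Beta(a+s, b+f).
Subtract the data counts: 36−19=17, 25−22=3.

Beta(17, 3)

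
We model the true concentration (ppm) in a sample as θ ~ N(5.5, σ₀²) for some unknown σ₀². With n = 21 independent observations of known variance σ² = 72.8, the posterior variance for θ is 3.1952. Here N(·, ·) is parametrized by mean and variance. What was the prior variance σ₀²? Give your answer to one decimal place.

For the Normal–Normal model with known σ², precisions add: τ_n = τ₀ + n/σ².
So 1/σ₀² = 1/3.1952 − 21/72.8 = 0.312969 − 0.288462 = 0.024507.
Hence σ₀² = 1/0.024507 ≈ 40.8.

σ₀² = 40.8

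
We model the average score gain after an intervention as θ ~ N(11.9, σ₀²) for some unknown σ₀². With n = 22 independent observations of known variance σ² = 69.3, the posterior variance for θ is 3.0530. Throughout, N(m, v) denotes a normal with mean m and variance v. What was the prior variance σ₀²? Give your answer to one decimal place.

For the Normal–Normal model with known σ², precisions add: τ_n = τ₀ + n/σ².
So 1/σ₀² = 1/3.0530 − 22/69.3 = 0.327547 − 0.317460 = 0.010087.
Hence σ₀² = 1/0.010087 ≈ 99.1.

σ₀² = 99.1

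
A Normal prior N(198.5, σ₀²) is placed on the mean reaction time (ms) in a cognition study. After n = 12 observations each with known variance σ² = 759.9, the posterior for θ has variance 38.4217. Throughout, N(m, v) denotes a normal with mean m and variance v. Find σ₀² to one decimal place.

For the Normal–Normal model with known σ², precisions add: τ_n = τ₀ + n/σ².
So 1/σ₀² = 1/38.4217 − 12/759.9 = 0.026027 − 0.015792 = 0.010235.
Hence σ₀² = 1/0.010235 ≈ 97.7.

σ₀² = 97.7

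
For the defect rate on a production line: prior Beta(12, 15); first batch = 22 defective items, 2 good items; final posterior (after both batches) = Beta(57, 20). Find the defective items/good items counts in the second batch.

23 defective items and 3 good items

Because Beta–binomial updating is additive in the counts, the combined data contributed (α_post−α_prior, β_post−β_prior) successes and failures.
Total across both batches: 57−12=45 defective items, 20−15=5 good items.
Subtract the first batch: 45−22=23 defective items and 5−2=3 good items.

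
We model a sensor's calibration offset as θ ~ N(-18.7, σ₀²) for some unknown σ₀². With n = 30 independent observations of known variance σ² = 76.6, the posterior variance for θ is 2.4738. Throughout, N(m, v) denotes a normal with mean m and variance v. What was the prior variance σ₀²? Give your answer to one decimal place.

σ₀² = 79.4

For the Normal–Normal model with known σ², precisions add: τ_n = τ₀ + n/σ².
So 1/σ₀² = 1/2.4738 − 30/76.6 = 0.404236 − 0.391645 = 0.012591.
Hence σ₀² = 1/0.012591 ≈ 79.4.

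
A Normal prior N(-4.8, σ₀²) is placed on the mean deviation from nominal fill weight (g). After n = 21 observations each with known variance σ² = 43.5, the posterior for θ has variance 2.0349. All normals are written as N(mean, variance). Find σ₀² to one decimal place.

Posterior precision equals prior precision plus data precision: 1/σ_n² = 1/σ₀² + n/σ².
So 1/σ₀² = 1/2.0349 − 21/43.5 = 0.491425 − 0.482759 = 0.008666.
Hence σ₀² = 1/0.008666 ≈ 115.4.

σ₀² = 115.4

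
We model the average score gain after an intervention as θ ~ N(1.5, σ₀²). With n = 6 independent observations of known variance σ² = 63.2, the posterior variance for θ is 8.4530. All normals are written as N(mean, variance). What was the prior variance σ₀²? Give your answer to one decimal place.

Posterior precision equals prior precision plus data precision: 1/σ_n² = 1/σ₀² + n/σ².
So 1/σ₀² = 1/8.4530 − 6/63.2 = 0.118301 − 0.094937 = 0.023364.
Hence σ₀² = 1/0.023364 ≈ 42.8.

σ₀² = 42.8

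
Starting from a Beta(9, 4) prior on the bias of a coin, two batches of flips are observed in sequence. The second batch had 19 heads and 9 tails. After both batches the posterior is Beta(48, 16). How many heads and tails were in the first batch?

Because Beta–binomial updating is additive in the counts, the combined data contributed (α_post−α_prior, β_post−β_prior) successes and failures.
Total across both batches: 48−9=39 heads, 16−4=12 tails.
Subtract the second batch: 39−19=20 heads and 12−9=3 tails.

20 heads and 3 tails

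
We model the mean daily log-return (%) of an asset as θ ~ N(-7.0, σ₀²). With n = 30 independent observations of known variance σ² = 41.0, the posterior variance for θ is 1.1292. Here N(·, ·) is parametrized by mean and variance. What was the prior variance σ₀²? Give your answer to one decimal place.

σ₀² = 6.5

Posterior precision equals prior precision plus data precision: 1/σ_n² = 1/σ₀² + n/σ².
So 1/σ₀² = 1/1.1292 − 30/41.0 = 0.885583 − 0.731707 = 0.153876.
Hence σ₀² = 1/0.153876 ≈ 6.5.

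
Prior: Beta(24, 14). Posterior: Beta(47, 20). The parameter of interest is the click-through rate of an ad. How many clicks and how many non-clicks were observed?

23 clicks and 6 non-clicks

A Beta(a, b) prior with s successes and f failures in binomial data gives a Beta(a+s, b+f) posterior.
So s = 47 − 24 = 23 and f = 20 − 14 = 6.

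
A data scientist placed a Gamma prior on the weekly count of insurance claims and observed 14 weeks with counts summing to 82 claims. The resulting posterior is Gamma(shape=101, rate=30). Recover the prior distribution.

Gamma(shape=19, rate=16)

Gamma–Poisson conjugacy: posterior shape = α + Σxᵢ, posterior rate = β + n.
So α = 101 − 82 = 19 and β = 30 − 14 = 16.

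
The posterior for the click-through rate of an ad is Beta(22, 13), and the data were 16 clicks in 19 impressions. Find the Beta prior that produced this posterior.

Beta is conjugate to the binomial likelihood: posterior = Beta(α+s, β+f).
Subtract the data counts: 22−16=6, 13−3=10.

Beta(6, 10)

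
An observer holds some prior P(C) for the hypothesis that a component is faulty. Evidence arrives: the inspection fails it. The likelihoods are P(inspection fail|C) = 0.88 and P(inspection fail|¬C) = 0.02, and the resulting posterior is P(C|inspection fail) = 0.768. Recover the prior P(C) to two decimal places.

In odds form, posterior odds = prior odds × likelihood ratio, so prior odds = posterior odds ÷ LR.
Posterior odds = 0.768/(1−0.768) = 3.3103. LR = 0.88/0.02 = 44.0000.
Prior odds = 3.3103/44.0000 = 0.0752, so P(C) = 0.0752/(1+0.0752) ≈ 0.07.

P(C) = 0.07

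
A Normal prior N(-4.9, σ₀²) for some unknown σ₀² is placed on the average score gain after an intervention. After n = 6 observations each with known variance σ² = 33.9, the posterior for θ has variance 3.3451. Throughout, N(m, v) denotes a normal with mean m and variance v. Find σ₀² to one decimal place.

Posterior precision equals prior precision plus data precision: 1/σ_n² = 1/σ₀² + n/σ².
So 1/σ₀² = 1/3.3451 − 6/33.9 = 0.298945 − 0.176991 = 0.121954.
Hence σ₀² = 1/0.121954 ≈ 8.2.

σ₀² = 8.2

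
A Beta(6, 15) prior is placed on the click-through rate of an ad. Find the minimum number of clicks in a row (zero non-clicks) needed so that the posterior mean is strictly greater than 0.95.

After k clicks and 0 non-clicks the posterior is Beta(6+k, 15), with mean (6+k)/(6+15+k).
Set (6+k)/(21+k) > 0.95 and solve: k > (0.95·21 − 6)/(1 − 0.95) = 279.000.
The smallest integer exceeding 279.000 is 280.

k = 280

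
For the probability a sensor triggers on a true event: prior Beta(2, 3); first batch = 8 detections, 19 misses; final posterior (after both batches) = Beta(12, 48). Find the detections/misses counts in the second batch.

2 detections and 26 misses

Because Beta–binomial updating is additive in the counts, the combined data contributed (α_post−α_prior, β_post−β_prior) successes and failures.
Total across both batches: 12−2=10 detections, 48−3=45 misses.
Subtract the first batch: 10−8=2 detections and 45−19=26 misses.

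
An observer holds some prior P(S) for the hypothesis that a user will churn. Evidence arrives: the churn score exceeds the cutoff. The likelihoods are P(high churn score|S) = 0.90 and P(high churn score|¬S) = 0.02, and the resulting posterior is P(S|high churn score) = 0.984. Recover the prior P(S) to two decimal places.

In odds form, posterior odds = prior odds × likelihood ratio, so prior odds = posterior odds ÷ LR.
Posterior odds = 0.984/(1−0.984) = 61.5000. LR = 0.90/0.02 = 45.0000.
Prior odds = 61.5000/45.0000 = 1.3667, so P(S) = 1.3667/(1+1.3667) ≈ 0.58.

P(S) = 0.58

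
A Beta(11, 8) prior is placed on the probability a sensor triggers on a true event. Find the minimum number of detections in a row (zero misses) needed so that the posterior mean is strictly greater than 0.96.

k = 182

After k detections and 0 misses the posterior is Beta(11+k, 8), with mean (11+k)/(11+8+k).
Set (11+k)/(19+k) > 0.96 and solve: k > (0.96·19 − 11)/(1 − 0.96) = 181.000.
The smallest integer exceeding 181.000 is 182.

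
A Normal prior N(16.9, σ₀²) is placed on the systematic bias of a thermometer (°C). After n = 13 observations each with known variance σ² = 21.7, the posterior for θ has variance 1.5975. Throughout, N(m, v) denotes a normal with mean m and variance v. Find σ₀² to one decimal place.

For the Normal–Normal model with known σ², precisions add: τ_n = τ₀ + n/σ².
So 1/σ₀² = 1/1.5975 − 13/21.7 = 0.625978 − 0.599078 = 0.026900.
Hence σ₀² = 1/0.026900 ≈ 37.2.

σ₀² = 37.2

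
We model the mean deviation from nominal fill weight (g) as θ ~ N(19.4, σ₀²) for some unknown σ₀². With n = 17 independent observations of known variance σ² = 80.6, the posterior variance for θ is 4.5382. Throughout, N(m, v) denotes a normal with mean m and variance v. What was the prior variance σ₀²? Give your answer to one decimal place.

σ₀² = 106.0

Posterior precision equals prior precision plus data precision: 1/σ_n² = 1/σ₀² + n/σ².
So 1/σ₀² = 1/4.5382 − 17/80.6 = 0.220352 − 0.210918 = 0.009434.
Hence σ₀² = 1/0.009434 ≈ 106.0.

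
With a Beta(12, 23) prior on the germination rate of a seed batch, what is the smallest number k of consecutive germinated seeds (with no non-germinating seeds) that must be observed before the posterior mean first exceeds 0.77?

After k germinated seeds and 0 non-germinating seeds the posterior is Beta(12+k, 23), with mean (12+k)/(12+23+k).
Set (12+k)/(35+k) > 0.77 and solve: k > (0.77·35 − 12)/(1 − 0.77) = 65.000.
The smallest integer exceeding 65.000 is 66.

k = 66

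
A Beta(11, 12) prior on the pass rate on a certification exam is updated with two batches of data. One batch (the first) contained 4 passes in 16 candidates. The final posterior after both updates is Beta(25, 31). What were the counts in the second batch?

10 passes and 7 failures

Sequential conjugate updates are equivalent to a single update on the pooled data, so total successes = posterior α − prior α and total failures = posterior β − prior β.
Total across both batches: 25−11=14 passes, 31−12=19 failures.
Subtract the first batch: 14−4=10 passes and 19−12=7 failures.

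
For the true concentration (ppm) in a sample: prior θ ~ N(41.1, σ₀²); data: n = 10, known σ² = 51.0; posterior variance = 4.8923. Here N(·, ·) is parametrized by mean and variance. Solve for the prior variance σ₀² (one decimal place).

σ₀² = 120.1

For the Normal–Normal model with known σ², precisions add: τ_n = τ₀ + n/σ².
So 1/σ₀² = 1/4.8923 − 10/51.0 = 0.204403 − 0.196078 = 0.008325.
Hence σ₀² = 1/0.008325 ≈ 120.1.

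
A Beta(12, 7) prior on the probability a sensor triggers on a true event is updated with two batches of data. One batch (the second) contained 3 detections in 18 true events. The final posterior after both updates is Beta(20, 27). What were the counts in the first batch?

Because Beta–binomial updating is additive in the counts, the combined data contributed (α_post−α_prior, β_post−β_prior) successes and failures.
Total across both batches: 20−12=8 detections, 27−7=20 misses.
Subtract the second batch: 8−3=5 detections and 20−15=5 misses.

5 detections and 5 misses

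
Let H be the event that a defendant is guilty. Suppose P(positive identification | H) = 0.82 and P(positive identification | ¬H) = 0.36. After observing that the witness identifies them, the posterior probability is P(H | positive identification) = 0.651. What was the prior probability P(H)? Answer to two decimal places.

Bayes' rule in odds form gives O(H|E) = O(H)·[P(E|H)/P(E|¬H)], hence O(H) = O(H|E)/LR.
Posterior odds = 0.651/(1−0.651) = 1.8653. LR = 0.82/0.36 = 2.2778.
Prior odds = 1.8653/2.2778 = 0.8189, so P(H) = 0.8189/(1+0.8189) ≈ 0.45.

P(H) = 0.45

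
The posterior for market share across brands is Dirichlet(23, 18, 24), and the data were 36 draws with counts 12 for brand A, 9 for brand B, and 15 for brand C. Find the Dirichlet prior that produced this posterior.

For a Dirichlet(α) prior with multinomial counts c, the posterior is Dirichlet(α + c) componentwise.
Subtract each count from the matching posterior parameter: 23−12=11, 18−9=9, 24−15=9.

Dirichlet(11, 9, 9)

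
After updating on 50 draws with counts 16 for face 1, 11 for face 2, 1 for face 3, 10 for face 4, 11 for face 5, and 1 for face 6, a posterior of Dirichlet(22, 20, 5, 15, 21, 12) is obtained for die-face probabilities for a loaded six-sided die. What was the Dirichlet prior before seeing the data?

For a Dirichlet(α) prior with multinomial counts c, the posterior is Dirichlet(α + c) componentwise.
Subtract each count from the matching posterior parameter: 22−16=6, 20−11=9, 5−1=4, 15−10=5, 21−11=10, 12−1=11.

Dirichlet(6, 9, 4, 5, 10, 11)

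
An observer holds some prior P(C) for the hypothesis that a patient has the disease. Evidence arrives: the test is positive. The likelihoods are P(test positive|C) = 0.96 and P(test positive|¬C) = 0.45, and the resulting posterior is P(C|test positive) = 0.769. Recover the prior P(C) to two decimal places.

In odds form, posterior odds = prior odds × likelihood ratio, so prior odds = posterior odds ÷ LR.
Posterior odds = 0.769/(1−0.769) = 3.3290. LR = 0.96/0.45 = 2.1333.
Prior odds = 3.3290/2.1333 = 1.5605, so P(C) = 1.5605/(1+1.5605) ≈ 0.61.

P(C) = 0.61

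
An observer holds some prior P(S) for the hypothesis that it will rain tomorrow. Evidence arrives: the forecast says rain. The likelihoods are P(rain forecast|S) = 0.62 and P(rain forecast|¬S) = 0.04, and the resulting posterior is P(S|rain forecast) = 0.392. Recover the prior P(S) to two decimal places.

Bayes' rule in odds form gives O(S|E) = O(S)·[P(E|S)/P(E|¬S)], hence O(S) = O(S|E)/LR.
Posterior odds = 0.392/(1−0.392) = 0.6447. LR = 0.62/0.04 = 15.5000.
Prior odds = 0.6447/15.5000 = 0.0416, so P(S) = 0.0416/(1+0.0416) ≈ 0.04.

P(S) = 0.04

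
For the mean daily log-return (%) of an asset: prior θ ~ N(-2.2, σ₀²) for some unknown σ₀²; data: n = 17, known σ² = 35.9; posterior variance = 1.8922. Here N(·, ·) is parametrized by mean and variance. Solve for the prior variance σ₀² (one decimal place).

σ₀² = 18.2

For the Normal–Normal model with known σ², precisions add: τ_n = τ₀ + n/σ².
So 1/σ₀² = 1/1.8922 − 17/35.9 = 0.528485 − 0.473538 = 0.054947.
Hence σ₀² = 1/0.054947 ≈ 18.2.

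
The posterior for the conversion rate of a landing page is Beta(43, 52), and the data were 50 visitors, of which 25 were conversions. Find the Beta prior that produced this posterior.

Under Beta–binomial conjugacy the posterior parameters are (a+s, b+f).
So a = 43 − 25 = 18 and b = 52 − 25 = 27.

Beta(18, 27)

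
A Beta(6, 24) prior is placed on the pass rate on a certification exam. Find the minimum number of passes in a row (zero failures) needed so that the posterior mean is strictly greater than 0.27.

After k passes and 0 failures the posterior is Beta(6+k, 24), with mean (6+k)/(6+24+k).
Set (6+k)/(30+k) > 0.27 and solve: k > (0.27·30 − 6)/(1 − 0.27) = 2.877.
The smallest integer exceeding 2.877 is 3.

k = 3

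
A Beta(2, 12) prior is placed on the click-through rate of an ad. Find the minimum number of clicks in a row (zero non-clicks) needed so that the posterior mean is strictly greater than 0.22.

After k clicks and 0 non-clicks the posterior is Beta(2+k, 12), with mean (2+k)/(2+12+k).
Set (2+k)/(14+k) > 0.22 and solve: k > (0.22·14 − 2)/(1 − 0.22) = 1.385.
The smallest integer exceeding 1.385 is 2.

k = 2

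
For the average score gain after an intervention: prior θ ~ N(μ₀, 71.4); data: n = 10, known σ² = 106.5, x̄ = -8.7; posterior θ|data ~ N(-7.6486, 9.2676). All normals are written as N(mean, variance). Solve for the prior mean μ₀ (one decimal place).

The posterior mean is a precision-weighted average: μ_n = (τ₀μ₀ + τ_data·x̄)/(τ₀+τ_data), with τ₀=1/σ₀² and τ_data=n/σ².
Here τ₀ = 1/71.4 = 0.014006 and τ_data = 10/106.5 = 0.093897, so τ_n = 0.107903.
Rearranging for μ₀: μ₀ = (μ_n·τ_n − τ_data·x̄)/τ₀ = (-7.6486·0.107903 − 0.093897·-8.7) / 0.014006 = -0.008403/0.014006 ≈ -0.6.

μ₀ = -0.6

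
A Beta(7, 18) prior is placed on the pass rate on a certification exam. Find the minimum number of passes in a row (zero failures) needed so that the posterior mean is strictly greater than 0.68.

After k passes and 0 failures the posterior is Beta(7+k, 18), with mean (7+k)/(7+18+k).
Set (7+k)/(25+k) > 0.68 and solve: k > (0.68·25 − 7)/(1 − 0.68) = 31.250.
The smallest integer exceeding 31.250 is 32, and checking k=32: (39)/(57) = 0.6842 > 0.68.

k = 32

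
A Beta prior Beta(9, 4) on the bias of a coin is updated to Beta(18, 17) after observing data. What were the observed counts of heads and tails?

9 heads and 13 tails

Under Beta–binomial conjugacy the posterior parameters are (a+s, b+f).
So s = 18 − 9 = 9 and f = 17 − 4 = 13.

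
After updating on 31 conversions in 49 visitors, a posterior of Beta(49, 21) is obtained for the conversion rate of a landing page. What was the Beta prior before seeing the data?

Beta(18, 3)

Beta is conjugate to the binomial likelihood: posterior = Beta(a+s, b+f).
Subtract the data counts: 49−31=18, 21−18=3.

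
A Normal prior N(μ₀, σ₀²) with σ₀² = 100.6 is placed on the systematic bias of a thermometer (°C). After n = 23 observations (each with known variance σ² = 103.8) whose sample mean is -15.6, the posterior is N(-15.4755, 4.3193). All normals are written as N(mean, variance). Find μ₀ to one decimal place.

The posterior mean is a precision-weighted average: μ_n = (τ₀μ₀ + τ_data·x̄)/(τ₀+τ_data), with τ₀=1/σ₀² and τ_data=n/σ².
Here τ₀ = 1/100.6 = 0.009940 and τ_data = 23/103.8 = 0.221580, so τ_n = 0.231520.
Rearranging for μ₀: μ₀ = (μ_n·τ_n − τ_data·x̄)/τ₀ = (-15.4755·0.231520 − 0.221580·-15.6) / 0.009940 = -0.126240/0.009940 ≈ -12.7.

μ₀ = -12.7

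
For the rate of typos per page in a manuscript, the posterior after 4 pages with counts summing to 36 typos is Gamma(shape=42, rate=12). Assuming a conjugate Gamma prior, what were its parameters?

Gamma(shape=6, rate=8)

A Gamma(α, β) prior (rate parametrization) on a Poisson rate with n observations summing to S gives posterior Gamma(α+S, β+n).
So α = 42 − 36 = 6 and β = 12 − 4 = 8.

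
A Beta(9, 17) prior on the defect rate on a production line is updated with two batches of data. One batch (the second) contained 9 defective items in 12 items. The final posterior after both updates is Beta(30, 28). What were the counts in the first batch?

Sequential conjugate updates are equivalent to a single update on the pooled data, so total successes = posterior α − prior α and total failures = posterior β − prior β.
Total across both batches: 30−9=21 defective items, 28−17=11 good items.
Subtract the second batch: 21−9=12 defective items and 11−3=8 good items.

12 defective items and 8 good items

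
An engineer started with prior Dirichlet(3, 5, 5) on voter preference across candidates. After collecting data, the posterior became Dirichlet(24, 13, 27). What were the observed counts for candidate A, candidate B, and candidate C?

For a Dirichlet(α) prior with multinomial counts c, the posterior is Dirichlet(α + c) componentwise.
Counts are posterior − prior componentwise: 24−3=21, 13−5=8, 27−5=22.

counts (21, 8, 22)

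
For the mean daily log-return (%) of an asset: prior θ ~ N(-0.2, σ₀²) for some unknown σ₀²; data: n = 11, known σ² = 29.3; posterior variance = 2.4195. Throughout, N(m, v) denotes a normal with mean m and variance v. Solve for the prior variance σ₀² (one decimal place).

Posterior precision equals prior precision plus data precision: 1/σ_n² = 1/σ₀² + n/σ².
So 1/σ₀² = 1/2.4195 − 11/29.3 = 0.413309 − 0.375427 = 0.037882.
Hence σ₀² = 1/0.037882 ≈ 26.4.

σ₀² = 26.4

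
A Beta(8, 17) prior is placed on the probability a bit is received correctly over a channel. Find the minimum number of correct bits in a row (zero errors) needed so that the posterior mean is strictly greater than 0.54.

After k correct bits and 0 errors the posterior is Beta(8+k, 17), with mean (8+k)/(8+17+k).
Set (8+k)/(25+k) > 0.54 and solve: k > (0.54·25 − 8)/(1 − 0.54) = 11.957.
The smallest integer exceeding 11.957 is 12.

k = 12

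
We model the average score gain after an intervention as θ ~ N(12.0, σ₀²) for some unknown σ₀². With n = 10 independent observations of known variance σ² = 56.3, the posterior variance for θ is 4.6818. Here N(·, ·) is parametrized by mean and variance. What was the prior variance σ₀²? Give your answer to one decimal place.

For the Normal–Normal model with known σ², precisions add: τ_n = τ₀ + n/σ².
So 1/σ₀² = 1/4.6818 − 10/56.3 = 0.213593 − 0.177620 = 0.035973.
Hence σ₀² = 1/0.035973 ≈ 27.8.

σ₀² = 27.8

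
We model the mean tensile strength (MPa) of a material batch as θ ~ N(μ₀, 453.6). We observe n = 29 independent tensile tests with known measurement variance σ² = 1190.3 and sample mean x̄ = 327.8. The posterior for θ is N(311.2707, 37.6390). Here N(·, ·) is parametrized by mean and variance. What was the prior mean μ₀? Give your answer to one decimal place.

With known observation variance, the Normal–Normal posterior has precision τ_n = τ₀ + n/σ² and mean μ_n = (τ₀μ₀ + (n/σ²)x̄)/τ_n.
Here τ₀ = 1/453.6 = 0.002205 and τ_data = 29/1190.3 = 0.024364, so τ_n = 0.026569.
Rearranging for μ₀: μ₀ = (μ_n·τ_n − τ_data·x̄)/τ₀ = (311.2707·0.026569 − 0.024364·327.8) / 0.002205 = 0.283632/0.002205 ≈ 128.6.

μ₀ = 128.6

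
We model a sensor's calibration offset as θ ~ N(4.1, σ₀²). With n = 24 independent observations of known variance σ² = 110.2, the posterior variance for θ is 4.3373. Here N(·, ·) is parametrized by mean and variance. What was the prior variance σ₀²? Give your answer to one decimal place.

σ₀² = 78.3

For the Normal–Normal model with known σ², precisions add: τ_n = τ₀ + n/σ².
So 1/σ₀² = 1/4.3373 − 24/110.2 = 0.230558 − 0.217786 = 0.012772.
Hence σ₀² = 1/0.012772 ≈ 78.3.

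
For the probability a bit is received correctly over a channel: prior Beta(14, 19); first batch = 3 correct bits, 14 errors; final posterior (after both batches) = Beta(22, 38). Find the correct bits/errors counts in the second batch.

Sequential conjugate updates are equivalent to a single update on the pooled data, so total successes = posterior α − prior α and total failures = posterior β − prior β.
Total across both batches: 22−14=8 correct bits, 38−19=19 errors.
Subtract the first batch: 8−3=5 correct bits and 19−14=5 errors.

5 correct bits and 5 errors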